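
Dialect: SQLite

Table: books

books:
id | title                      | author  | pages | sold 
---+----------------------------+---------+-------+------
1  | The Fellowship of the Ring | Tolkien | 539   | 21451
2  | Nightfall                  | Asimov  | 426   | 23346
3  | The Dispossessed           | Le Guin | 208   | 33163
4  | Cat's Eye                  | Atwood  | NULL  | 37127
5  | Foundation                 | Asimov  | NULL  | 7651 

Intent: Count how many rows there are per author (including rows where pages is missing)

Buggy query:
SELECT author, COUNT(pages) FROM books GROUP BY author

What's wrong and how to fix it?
Bug: COUNT(pages) skips NULLs, so groups with missing pages are undercounted

Fix: Replace COUNT(pages) with COUNT(*)

Corrected query:
SELECT author, COUNT(*) FROM books GROUP BY author

Result:
author  | COUNT(*)
--------+---------
Asimov  | 2       
Atwood  | 1       
Le Guin | 1       
Tolkien | 1       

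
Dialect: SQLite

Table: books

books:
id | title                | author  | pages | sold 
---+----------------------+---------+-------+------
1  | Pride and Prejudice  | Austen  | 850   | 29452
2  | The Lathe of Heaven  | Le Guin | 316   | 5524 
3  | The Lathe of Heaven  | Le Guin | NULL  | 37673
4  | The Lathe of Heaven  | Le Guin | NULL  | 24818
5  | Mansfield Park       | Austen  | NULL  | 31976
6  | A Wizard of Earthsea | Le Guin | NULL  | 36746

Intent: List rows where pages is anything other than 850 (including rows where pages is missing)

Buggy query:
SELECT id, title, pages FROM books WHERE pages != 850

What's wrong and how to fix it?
Bug: Inequality against NULL is unknown, not true; rows with NULL are dropped

Fix: Add an explicit OR pages IS NULL to include the missing-value rows

Corrected query:
SELECT id, title, pages FROM books WHERE pages != 850 OR pages IS NULL

Result:
id | title                | pages
---+----------------------+------
2  | The Lathe of Heaven  | 316  
3  | The Lathe of Heaven  | NULL 
4  | The Lathe of Heaven  | NULL 
5  | Mansfield Park       | NULL 
6  | A Wizard of Earthsea | NULL 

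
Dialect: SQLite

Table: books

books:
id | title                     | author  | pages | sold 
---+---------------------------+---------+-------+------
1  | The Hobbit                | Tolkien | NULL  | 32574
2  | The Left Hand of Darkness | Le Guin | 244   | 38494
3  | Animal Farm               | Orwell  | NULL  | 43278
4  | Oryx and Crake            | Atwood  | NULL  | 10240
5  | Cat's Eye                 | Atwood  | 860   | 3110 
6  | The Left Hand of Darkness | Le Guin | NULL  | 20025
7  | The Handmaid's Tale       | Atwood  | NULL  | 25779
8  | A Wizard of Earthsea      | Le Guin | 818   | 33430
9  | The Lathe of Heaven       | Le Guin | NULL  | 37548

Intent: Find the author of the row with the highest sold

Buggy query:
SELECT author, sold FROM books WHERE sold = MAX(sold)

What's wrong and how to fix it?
Bug: MAX(sold) is an aggregate and cannot be used directly in WHERE

Fix: Use a subquery: WHERE sold = (SELECT MAX(sold) FROM books)

Corrected query:
SELECT author, sold FROM books WHERE sold = (SELECT MAX(sold) FROM books)

Result:
author | sold 
-------+------
Orwell | 43278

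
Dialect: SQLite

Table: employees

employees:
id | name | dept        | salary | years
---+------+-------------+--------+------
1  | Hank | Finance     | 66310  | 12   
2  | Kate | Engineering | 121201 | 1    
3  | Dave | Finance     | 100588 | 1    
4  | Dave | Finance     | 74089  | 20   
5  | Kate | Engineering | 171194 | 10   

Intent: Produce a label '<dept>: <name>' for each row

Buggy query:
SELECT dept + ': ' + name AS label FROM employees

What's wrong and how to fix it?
Bug: SQLite uses || for string concatenation; + coerces text to numbers (yielding 0)

Fix: Use the || operator for string concatenation

Corrected query:
SELECT dept || ': ' || name AS label FROM employees

Result:
label            
-----------------
Finance: Hank    
Engineering: Kate
Finance: Dave    
Finance: Dave    
Engineering: Kate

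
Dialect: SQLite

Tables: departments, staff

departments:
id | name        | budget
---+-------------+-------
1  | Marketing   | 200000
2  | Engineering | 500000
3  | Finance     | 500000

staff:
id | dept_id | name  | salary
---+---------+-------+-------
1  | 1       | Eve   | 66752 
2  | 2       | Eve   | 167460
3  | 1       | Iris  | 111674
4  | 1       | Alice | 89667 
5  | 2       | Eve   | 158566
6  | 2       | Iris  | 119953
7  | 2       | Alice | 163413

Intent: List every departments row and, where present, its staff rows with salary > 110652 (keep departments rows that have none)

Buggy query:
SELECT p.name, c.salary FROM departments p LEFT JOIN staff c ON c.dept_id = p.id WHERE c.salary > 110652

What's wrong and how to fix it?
Bug: A WHERE condition on the right-hand table after LEFT JOIN drops unmatched parents

Fix: Put 'c.salary > 110652' in the JOIN's ON clause instead of WHERE

Corrected query:
SELECT p.name, c.salary FROM departments p LEFT JOIN staff c ON c.dept_id = p.id AND c.salary > 110652

Result:
name        | salary
------------+-------
Marketing   | 111674
Engineering | 119953
Engineering | 158566
Engineering | 163413
Engineering | 167460
Finance     | NULL  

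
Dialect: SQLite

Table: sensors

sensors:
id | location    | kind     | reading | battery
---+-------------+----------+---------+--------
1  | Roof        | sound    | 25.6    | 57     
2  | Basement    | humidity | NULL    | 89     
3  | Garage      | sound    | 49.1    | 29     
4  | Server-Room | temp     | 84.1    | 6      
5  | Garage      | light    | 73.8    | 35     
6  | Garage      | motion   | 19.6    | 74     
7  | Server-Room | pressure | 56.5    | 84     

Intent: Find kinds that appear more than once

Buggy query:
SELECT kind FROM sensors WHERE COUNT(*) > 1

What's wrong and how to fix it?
Bug: WHERE can't reference COUNT(*); aggregates are computed after WHERE

Fix: Group first, then use HAVING for the count condition

Corrected query:
SELECT kind FROM sensors GROUP BY kind HAVING COUNT(*) > 1

Result:
kind 
-----
sound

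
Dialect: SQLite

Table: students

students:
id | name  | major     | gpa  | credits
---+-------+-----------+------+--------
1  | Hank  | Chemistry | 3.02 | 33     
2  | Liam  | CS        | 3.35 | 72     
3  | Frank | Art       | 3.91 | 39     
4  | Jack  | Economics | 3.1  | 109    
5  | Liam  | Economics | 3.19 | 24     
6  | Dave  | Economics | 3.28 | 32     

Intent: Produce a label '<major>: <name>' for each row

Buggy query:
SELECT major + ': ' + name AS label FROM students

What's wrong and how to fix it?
Bug: SQLite uses || for string concatenation; + coerces text to numbers (yielding 0)

Fix: Replace + with || to concatenate text

Corrected query:
SELECT major || ': ' || name AS label FROM students

Result:
label          
---------------
Chemistry: Hank
CS: Liam       
Art: Frank     
Economics: Jack
Economics: Liam
Economics: Dave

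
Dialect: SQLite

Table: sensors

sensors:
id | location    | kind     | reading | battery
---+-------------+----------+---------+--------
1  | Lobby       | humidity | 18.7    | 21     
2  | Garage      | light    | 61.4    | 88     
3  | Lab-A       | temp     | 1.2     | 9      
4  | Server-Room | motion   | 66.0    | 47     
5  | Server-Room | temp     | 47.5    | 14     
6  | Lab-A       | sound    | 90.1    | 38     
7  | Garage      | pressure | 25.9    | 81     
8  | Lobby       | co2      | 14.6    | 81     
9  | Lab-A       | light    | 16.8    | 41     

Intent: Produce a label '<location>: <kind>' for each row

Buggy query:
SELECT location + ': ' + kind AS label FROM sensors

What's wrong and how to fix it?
Bug: '+' is numeric addition; on text columns SQLite converts them to 0 instead of concatenating

Fix: Replace + with || to concatenate text

Corrected query:
SELECT location || ': ' || kind AS label FROM sensors

Result:
label              
-------------------
Lobby: humidity    
Garage: light      
Lab-A: temp        
Server-Room: motion
Server-Room: temp  
Lab-A: sound       
Garage: pressure   
Lobby: co2         
Lab-A: light       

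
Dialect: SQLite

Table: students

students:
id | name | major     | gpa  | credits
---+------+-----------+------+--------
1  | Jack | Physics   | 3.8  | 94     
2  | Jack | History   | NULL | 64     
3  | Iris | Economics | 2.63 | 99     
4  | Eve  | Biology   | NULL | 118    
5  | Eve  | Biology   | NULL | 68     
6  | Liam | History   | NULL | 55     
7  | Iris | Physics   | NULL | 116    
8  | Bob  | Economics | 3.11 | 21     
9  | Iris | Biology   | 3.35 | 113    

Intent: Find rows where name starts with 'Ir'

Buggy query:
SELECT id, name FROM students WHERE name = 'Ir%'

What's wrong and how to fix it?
Bug: Wildcards only work with LIKE; '=' treats '%' as a literal character

Fix: Replace '=' with LIKE so 'Ir%' is treated as a pattern

Corrected query:
SELECT id, name FROM students WHERE name LIKE 'Ir%'

Result:
id | name
---+-----
3  | Iris
7  | Iris
9  | Iris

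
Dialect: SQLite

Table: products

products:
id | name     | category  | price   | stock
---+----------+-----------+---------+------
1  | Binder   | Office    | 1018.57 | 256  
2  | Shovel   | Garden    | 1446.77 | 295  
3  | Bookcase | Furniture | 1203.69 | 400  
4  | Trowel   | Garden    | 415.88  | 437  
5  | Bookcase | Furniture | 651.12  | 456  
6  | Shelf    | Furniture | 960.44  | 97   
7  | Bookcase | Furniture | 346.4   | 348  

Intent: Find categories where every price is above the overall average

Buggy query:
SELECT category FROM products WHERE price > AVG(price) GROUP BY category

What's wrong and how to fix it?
Bug: AVG() is an aggregate; it can't sit directly in WHERE

Fix: Compute the overall average in a scalar subquery and compare each group's MIN against it in HAVING

Corrected query:
SELECT category FROM products GROUP BY category HAVING MIN(price) > (SELECT AVG(price) FROM products)

Result:
category
--------
Office  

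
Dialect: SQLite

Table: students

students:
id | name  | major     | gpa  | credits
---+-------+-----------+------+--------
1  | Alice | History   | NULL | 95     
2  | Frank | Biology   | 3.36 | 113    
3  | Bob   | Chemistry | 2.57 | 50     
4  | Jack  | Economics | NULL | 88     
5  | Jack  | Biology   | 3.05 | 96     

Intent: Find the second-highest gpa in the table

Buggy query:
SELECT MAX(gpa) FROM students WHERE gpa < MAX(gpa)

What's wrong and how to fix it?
Bug: MAX(gpa) on the right of the comparison is an aggregate-in-WHERE error

Fix: Compute the overall MAX in a subquery, then take MAX of rows below it

Corrected query:
SELECT MAX(gpa) FROM students WHERE gpa < (SELECT MAX(gpa) FROM students)

Result:
MAX(gpa)
--------
3.05    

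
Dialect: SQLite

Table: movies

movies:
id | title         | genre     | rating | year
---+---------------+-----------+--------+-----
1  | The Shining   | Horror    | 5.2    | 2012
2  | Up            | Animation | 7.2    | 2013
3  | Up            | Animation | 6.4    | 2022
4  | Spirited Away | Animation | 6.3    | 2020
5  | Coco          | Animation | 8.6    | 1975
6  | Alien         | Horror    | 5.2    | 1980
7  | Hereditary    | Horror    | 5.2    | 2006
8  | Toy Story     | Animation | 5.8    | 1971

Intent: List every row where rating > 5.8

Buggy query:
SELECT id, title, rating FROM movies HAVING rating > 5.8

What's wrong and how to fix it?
Bug: HAVING filters the output of aggregation, but this query has no GROUP BY and no aggregate functions, so SQLite rejects it (HAVING clause on a non-aggregate query); the condition here is per row

Fix: Replace HAVING with WHERE since the condition applies to individual rows

Corrected query:
SELECT id, title, rating FROM movies WHERE rating > 5.8

Result:
id | title         | rating
---+---------------+-------
2  | Up            | 7.2   
3  | Up            | 6.4   
4  | Spirited Away | 6.3   
5  | Coco          | 8.6   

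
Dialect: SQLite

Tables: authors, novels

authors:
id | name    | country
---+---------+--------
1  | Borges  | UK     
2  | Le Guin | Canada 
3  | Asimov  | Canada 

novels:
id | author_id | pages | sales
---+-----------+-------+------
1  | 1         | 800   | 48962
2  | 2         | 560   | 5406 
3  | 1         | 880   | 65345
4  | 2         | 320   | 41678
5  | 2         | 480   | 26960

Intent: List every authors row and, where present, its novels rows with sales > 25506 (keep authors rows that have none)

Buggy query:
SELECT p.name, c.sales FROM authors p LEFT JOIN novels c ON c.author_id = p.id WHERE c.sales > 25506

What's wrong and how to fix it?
Bug: A WHERE condition on the right-hand table after LEFT JOIN drops unmatched parents

Fix: Put 'c.sales > 25506' in the JOIN's ON clause instead of WHERE

Corrected query:
SELECT p.name, c.sales FROM authors p LEFT JOIN novels c ON c.author_id = p.id AND c.sales > 25506

Result:
name    | sales
--------+------
Borges  | 48962
Borges  | 65345
Le Guin | 26960
Le Guin | 41678
Asimov  | NULL 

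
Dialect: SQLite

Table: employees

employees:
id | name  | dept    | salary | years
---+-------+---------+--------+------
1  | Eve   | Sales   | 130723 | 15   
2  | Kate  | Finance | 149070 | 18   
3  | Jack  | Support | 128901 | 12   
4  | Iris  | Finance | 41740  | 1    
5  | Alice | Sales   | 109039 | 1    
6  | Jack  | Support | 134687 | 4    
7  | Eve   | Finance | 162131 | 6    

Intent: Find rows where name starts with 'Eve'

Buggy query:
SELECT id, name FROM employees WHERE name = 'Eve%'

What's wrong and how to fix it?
Bug: '=' compares the literal string including the % character; pattern matching needs LIKE

Fix: Use LIKE for wildcard pattern matching

Corrected query:
SELECT id, name FROM employees WHERE name LIKE 'Eve%'

Result:
id | name
---+-----
1  | Eve 
7  | Eve 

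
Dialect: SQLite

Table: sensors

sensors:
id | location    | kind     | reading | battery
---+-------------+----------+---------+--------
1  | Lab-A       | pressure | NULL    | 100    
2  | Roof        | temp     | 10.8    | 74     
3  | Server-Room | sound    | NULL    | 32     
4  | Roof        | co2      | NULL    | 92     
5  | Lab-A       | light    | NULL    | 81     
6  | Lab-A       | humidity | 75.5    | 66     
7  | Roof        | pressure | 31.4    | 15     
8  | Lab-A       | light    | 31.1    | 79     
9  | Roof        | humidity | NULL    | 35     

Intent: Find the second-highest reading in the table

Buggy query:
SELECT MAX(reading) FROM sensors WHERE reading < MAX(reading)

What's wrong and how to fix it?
Bug: The inner MAX is an aggregate inside WHERE, which is not allowed

Fix: Compute the overall MAX in a subquery, then take MAX of rows below it

Corrected query:
SELECT MAX(reading) FROM sensors WHERE reading < (SELECT MAX(reading) FROM sensors)

Result:
MAX(reading)
------------
31.4        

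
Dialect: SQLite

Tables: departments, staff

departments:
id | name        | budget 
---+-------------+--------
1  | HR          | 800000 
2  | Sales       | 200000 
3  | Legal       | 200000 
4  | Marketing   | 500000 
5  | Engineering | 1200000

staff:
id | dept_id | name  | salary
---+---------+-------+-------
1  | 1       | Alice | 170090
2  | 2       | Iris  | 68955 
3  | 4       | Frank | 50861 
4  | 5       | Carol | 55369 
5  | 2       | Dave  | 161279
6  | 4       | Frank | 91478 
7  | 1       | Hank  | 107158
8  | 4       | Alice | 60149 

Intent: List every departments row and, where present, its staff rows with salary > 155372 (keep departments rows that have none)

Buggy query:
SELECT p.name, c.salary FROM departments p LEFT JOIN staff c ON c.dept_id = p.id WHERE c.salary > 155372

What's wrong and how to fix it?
Bug: Filtering c.salary in WHERE discards the NULL rows produced by LEFT JOIN, turning it into an inner join

Fix: Put 'c.salary > 155372' in the JOIN's ON clause instead of WHERE

Corrected query:
SELECT p.name, c.salary FROM departments p LEFT JOIN staff c ON c.dept_id = p.id AND c.salary > 155372

Result:
name        | salary
------------+-------
HR          | 170090
Sales       | 161279
Legal       | NULL  
Marketing   | NULL  
Engineering | NULL  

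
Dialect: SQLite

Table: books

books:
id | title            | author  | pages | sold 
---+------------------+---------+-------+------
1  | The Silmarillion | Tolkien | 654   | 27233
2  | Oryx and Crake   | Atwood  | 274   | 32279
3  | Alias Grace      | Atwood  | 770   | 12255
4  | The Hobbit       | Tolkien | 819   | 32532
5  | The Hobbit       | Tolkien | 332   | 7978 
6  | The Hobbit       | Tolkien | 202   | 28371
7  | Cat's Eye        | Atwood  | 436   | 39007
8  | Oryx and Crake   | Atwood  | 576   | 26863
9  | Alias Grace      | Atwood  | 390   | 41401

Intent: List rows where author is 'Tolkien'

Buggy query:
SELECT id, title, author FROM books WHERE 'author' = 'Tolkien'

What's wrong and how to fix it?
Bug: 'author' in single quotes is a string literal, not the column; the comparison is literal-vs-literal and never true

Fix: Reference the column as author without single quotes

Corrected query:
SELECT id, title, author FROM books WHERE author = 'Tolkien'

Result:
id | title            | author 
---+------------------+--------
1  | The Silmarillion | Tolkien
4  | The Hobbit       | Tolkien
5  | The Hobbit       | Tolkien
6  | The Hobbit       | Tolkien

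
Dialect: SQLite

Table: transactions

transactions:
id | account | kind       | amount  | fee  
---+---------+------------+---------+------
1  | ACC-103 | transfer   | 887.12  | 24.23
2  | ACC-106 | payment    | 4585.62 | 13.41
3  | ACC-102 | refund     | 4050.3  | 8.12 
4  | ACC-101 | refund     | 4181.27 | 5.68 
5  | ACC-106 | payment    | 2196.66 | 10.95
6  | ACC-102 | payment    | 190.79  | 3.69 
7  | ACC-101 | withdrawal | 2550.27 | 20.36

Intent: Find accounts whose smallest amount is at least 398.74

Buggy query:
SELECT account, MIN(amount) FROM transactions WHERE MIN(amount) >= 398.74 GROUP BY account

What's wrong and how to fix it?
Bug: MIN() in WHERE is a misuse of aggregate

Fix: Use HAVING for the per-group MIN condition

Corrected query:
SELECT account, MIN(amount) FROM transactions GROUP BY account HAVING MIN(amount) >= 398.74

Result:
account | MIN(amount)
--------+------------
ACC-101 | 2550.27    
ACC-103 | 887.12     
ACC-106 | 2196.66    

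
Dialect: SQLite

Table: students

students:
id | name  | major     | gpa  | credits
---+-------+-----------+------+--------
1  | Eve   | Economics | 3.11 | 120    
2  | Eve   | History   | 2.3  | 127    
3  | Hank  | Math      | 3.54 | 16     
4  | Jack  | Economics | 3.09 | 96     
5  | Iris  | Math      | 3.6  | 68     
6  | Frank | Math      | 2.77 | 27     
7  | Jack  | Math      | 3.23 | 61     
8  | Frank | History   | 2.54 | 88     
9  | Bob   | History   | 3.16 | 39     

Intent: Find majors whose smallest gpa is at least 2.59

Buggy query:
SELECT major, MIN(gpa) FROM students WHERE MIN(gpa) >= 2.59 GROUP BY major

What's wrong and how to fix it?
Bug: MIN() in WHERE is a misuse of aggregate

Fix: Use HAVING for the per-group MIN condition

Corrected query:
SELECT major, MIN(gpa) FROM students GROUP BY major HAVING MIN(gpa) >= 2.59

Result:
major     | MIN(gpa)
----------+---------
Economics | 3.09    
Math      | 2.77    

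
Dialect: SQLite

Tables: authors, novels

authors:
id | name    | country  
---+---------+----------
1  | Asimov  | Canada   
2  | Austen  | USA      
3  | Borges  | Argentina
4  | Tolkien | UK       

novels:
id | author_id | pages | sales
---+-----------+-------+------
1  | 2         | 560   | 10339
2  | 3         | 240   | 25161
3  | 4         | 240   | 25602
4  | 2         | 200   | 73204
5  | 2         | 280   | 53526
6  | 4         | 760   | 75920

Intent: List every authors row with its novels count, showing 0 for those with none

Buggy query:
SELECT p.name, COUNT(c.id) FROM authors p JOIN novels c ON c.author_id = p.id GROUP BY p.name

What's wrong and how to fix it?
Bug: INNER JOIN drops authors rows that have no matching novels rows

Fix: Switch to LEFT JOIN to retain unmatched parent rows

Corrected query:
SELECT p.name, COUNT(c.id) FROM authors p LEFT JOIN novels c ON c.author_id = p.id GROUP BY p.name

Result:
name    | COUNT(c.id)
--------+------------
Asimov  | 0          
Austen  | 3          
Borges  | 1          
Tolkien | 2          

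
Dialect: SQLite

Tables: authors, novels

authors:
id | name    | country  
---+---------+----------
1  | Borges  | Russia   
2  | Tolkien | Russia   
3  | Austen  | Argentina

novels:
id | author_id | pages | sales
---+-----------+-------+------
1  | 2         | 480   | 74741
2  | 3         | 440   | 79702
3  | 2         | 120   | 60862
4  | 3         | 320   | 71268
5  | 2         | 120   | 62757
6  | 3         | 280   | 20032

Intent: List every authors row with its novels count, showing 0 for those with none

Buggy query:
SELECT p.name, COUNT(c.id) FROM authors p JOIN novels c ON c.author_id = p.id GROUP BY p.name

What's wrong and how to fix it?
Bug: An inner join excludes parents with zero children

Fix: Switch to LEFT JOIN to retain unmatched parent rows

Corrected query:
SELECT p.name, COUNT(c.id) FROM authors p LEFT JOIN novels c ON c.author_id = p.id GROUP BY p.name

Result:
name    | COUNT(c.id)
--------+------------
Austen  | 3          
Borges  | 0          
Tolkien | 3          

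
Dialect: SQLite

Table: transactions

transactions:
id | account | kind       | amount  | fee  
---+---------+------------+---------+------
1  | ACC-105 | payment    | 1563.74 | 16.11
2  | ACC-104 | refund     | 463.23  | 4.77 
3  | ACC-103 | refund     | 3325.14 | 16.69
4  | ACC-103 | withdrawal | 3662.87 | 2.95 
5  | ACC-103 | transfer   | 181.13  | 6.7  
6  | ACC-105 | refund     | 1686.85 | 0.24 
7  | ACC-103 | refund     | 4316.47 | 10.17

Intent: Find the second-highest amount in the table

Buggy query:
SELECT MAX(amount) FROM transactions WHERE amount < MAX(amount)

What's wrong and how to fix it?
Bug: The inner MAX is an aggregate inside WHERE, which is not allowed

Fix: Compute the overall MAX in a subquery, then take MAX of rows below it

Corrected query:
SELECT MAX(amount) FROM transactions WHERE amount < (SELECT MAX(amount) FROM transactions)

Result:
MAX(amount)
-----------
3662.87    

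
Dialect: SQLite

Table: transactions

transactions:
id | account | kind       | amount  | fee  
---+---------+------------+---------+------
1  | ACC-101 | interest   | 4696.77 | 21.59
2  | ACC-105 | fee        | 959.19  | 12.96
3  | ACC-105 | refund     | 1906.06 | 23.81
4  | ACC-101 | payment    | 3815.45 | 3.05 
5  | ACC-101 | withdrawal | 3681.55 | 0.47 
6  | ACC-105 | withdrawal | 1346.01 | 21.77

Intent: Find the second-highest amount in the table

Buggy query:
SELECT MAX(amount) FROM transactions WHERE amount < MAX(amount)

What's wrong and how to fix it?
Bug: The inner MAX is an aggregate inside WHERE, which is not allowed

Fix: Compute the overall MAX in a subquery, then take MAX of rows below it

Corrected query:
SELECT MAX(amount) FROM transactions WHERE amount < (SELECT MAX(amount) FROM transactions)

Result:
MAX(amount)
-----------
3815.45    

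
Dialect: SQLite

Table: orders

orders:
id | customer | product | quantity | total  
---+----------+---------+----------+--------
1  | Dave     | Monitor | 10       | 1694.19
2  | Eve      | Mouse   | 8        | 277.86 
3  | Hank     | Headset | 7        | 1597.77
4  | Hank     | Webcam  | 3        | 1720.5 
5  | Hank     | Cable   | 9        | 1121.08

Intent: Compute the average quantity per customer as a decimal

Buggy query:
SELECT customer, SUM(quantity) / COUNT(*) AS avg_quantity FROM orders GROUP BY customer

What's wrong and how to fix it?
Bug: Both operands are integers, so '/' performs integer division and truncates

Fix: Multiply by 1.0 (or CAST to REAL) to force floating-point division

Corrected query:
SELECT customer, SUM(quantity) * 1.0 / COUNT(*) AS avg_quantity FROM orders GROUP BY customer

Result:
customer | avg_quantity
---------+-------------
Dave     | 10          
Eve      | 8           
Hank     | 6.333333    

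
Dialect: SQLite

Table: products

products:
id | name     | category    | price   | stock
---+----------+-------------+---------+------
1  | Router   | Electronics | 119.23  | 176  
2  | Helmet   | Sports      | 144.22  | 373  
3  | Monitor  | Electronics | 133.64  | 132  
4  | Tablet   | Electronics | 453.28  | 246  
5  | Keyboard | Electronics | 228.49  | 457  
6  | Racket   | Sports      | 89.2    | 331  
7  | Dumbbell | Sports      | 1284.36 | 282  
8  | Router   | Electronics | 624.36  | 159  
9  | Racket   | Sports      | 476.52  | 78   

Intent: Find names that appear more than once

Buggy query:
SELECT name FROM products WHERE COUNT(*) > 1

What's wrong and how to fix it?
Bug: WHERE can't reference COUNT(*); aggregates are computed after WHERE

Fix: Group first, then use HAVING for the count condition

Corrected query:
SELECT name FROM products GROUP BY name HAVING COUNT(*) > 1

Result:
name  
------
Racket
Router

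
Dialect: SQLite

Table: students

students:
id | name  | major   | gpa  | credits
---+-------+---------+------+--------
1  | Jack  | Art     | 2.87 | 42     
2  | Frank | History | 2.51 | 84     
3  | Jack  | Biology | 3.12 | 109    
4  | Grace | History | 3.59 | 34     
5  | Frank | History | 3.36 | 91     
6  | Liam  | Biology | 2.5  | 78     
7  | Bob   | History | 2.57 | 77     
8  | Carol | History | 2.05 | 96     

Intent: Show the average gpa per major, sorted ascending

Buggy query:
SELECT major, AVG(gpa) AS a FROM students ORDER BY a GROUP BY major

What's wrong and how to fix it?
Bug: GROUP BY must precede ORDER BY

Fix: Reorder: SELECT … FROM … GROUP BY … ORDER BY …

Corrected query:
SELECT major, AVG(gpa) AS a FROM students GROUP BY major ORDER BY a

Result:
major   | a    
--------+------
Biology | 2.81 
History | 2.816
Art     | 2.87 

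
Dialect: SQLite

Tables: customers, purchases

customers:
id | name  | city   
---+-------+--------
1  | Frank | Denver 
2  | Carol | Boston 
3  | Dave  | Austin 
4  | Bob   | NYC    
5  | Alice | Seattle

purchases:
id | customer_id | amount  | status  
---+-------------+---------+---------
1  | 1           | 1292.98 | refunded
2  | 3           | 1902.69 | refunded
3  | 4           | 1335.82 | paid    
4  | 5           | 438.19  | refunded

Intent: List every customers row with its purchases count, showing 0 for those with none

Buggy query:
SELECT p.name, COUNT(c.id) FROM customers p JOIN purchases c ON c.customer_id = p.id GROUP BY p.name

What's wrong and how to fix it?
Bug: An inner join excludes parents with zero children

Fix: Use LEFT JOIN so parents without children still appear (COUNT(c.id) gives 0)

Corrected query:
SELECT p.name, COUNT(c.id) FROM customers p LEFT JOIN purchases c ON c.customer_id = p.id GROUP BY p.name

Result:
name  | COUNT(c.id)
------+------------
Alice | 1          
Bob   | 1          
Carol | 0          
Dave  | 1          
Frank | 1          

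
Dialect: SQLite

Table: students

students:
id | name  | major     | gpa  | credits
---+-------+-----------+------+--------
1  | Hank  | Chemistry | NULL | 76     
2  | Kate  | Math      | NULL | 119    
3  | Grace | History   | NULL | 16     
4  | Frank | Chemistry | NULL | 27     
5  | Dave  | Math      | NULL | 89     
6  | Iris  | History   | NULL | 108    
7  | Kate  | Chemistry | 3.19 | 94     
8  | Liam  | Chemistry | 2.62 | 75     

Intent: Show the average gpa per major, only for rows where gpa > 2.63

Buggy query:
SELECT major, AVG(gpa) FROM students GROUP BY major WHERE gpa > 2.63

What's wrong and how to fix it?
Bug: WHERE cannot follow GROUP BY

Fix: Move the WHERE clause before GROUP BY

Corrected query:
SELECT major, AVG(gpa) FROM students WHERE gpa > 2.63 GROUP BY major

Result:
major     | AVG(gpa)
----------+---------
Chemistry | 3.19    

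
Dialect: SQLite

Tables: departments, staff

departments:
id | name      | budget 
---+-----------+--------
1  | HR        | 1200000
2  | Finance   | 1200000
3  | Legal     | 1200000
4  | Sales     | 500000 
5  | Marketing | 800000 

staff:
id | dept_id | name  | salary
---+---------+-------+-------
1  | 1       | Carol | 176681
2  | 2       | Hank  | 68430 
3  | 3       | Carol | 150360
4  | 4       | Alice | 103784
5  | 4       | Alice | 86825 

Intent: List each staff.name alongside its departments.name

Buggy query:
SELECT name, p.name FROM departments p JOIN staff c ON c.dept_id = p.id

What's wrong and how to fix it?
Bug: Both tables have a 'name' column; the unqualified reference is ambiguous

Fix: Prefix ambiguous columns with the table alias

Corrected query:
SELECT c.name, p.name FROM departments p JOIN staff c ON c.dept_id = p.id

Result:
name  | name   
------+--------
Carol | HR     
Hank  | Finance
Carol | Legal  
Alice | Sales  
Alice | Sales  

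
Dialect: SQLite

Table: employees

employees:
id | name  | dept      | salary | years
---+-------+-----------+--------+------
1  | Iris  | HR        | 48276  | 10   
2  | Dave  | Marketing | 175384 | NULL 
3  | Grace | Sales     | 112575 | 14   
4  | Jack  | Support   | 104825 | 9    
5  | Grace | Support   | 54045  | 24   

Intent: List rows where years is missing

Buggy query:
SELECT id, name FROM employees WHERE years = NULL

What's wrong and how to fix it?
Bug: '= NULL' is always unknown in SQL three-valued logic, so no rows match

Fix: Use IS NULL to test for NULL

Corrected query:
SELECT id, name FROM employees WHERE years IS NULL

Result:
id | name
---+-----
2  | Dave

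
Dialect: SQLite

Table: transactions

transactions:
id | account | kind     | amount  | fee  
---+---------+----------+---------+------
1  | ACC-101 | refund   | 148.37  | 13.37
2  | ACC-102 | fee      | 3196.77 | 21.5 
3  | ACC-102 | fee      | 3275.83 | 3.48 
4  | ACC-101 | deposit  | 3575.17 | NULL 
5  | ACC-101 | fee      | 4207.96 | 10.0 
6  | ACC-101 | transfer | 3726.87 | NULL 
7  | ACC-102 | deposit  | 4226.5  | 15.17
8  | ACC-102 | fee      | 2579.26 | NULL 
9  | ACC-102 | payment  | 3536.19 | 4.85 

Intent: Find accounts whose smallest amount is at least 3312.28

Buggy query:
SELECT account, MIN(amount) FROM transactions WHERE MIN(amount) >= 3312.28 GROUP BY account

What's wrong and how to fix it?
Bug: MIN() in WHERE is a misuse of aggregate

Fix: Use HAVING for the per-group MIN condition

Corrected query:
SELECT account, MIN(amount) FROM transactions GROUP BY account HAVING MIN(amount) >= 3312.28

Result:
(no rows)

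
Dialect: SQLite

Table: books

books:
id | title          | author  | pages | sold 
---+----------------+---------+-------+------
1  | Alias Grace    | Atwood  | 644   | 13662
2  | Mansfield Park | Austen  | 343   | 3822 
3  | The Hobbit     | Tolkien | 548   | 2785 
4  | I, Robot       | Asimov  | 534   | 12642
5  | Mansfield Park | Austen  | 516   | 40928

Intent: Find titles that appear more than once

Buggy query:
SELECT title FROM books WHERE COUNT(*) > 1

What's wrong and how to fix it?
Bug: COUNT(*) is an aggregate and cannot be used in WHERE

Fix: GROUP BY title, then filter groups with HAVING COUNT(*) > 1

Corrected query:
SELECT title FROM books GROUP BY title HAVING COUNT(*) > 1

Result:
title         
--------------
Mansfield Park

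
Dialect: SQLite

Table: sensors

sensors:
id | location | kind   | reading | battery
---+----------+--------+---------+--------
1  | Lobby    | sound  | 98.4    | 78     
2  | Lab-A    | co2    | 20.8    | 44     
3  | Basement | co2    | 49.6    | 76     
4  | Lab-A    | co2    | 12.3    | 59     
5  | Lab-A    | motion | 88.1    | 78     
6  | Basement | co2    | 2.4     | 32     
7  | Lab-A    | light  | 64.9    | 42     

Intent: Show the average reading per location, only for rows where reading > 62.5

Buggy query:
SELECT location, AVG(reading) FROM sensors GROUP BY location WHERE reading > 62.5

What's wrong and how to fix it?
Bug: Row-level WHERE must come before GROUP BY in the clause order

Fix: Move the WHERE clause before GROUP BY

Corrected query:
SELECT location, AVG(reading) FROM sensors WHERE reading > 62.5 GROUP BY location

Result:
location | AVG(reading)
---------+-------------
Lab-A    | 76.5        
Lobby    | 98.4        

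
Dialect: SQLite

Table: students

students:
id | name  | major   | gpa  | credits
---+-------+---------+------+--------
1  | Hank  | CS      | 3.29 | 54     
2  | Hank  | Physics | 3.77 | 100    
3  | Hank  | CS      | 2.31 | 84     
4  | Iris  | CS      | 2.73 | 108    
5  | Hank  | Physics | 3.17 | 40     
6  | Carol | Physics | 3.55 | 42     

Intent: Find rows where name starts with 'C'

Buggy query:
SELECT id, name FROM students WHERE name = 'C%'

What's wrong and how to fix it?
Bug: Wildcards only work with LIKE; '=' treats '%' as a literal character

Fix: Use LIKE for wildcard pattern matching

Corrected query:
SELECT id, name FROM students WHERE name LIKE 'C%'

Result:
id | name 
---+------
6  | Carol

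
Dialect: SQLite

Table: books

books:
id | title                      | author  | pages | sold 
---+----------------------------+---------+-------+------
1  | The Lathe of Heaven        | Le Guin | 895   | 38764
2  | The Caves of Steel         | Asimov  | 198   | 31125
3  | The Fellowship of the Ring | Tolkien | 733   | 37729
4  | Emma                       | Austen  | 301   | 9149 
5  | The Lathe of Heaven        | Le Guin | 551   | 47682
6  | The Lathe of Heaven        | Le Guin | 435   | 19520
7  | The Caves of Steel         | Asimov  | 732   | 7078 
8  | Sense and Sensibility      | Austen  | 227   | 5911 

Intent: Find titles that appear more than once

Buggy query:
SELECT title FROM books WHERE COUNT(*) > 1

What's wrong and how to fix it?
Bug: COUNT(*) is an aggregate and cannot be used in WHERE

Fix: GROUP BY title, then filter groups with HAVING COUNT(*) > 1

Corrected query:
SELECT title FROM books GROUP BY title HAVING COUNT(*) > 1

Result:
title              
-------------------
The Caves of Steel 
The Lathe of Heaven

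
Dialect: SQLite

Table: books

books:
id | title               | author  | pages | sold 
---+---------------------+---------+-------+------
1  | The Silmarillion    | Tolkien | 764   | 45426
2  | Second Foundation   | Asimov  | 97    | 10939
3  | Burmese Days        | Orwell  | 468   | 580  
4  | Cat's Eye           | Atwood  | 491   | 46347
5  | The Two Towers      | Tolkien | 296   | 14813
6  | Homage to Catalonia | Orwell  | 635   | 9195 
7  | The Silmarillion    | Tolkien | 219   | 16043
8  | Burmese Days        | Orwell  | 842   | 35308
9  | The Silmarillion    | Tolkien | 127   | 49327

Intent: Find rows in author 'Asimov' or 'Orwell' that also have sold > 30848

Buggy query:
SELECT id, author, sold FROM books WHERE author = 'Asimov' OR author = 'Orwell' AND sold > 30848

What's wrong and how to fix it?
Bug: AND binds tighter than OR, so this parses as author = 'Asimov' OR (author = 'Orwell' AND sold > 30848)

Fix: Add parentheses around the OR so the AND applies to both alternatives

Corrected query:
SELECT id, author, sold FROM books WHERE (author = 'Asimov' OR author = 'Orwell') AND sold > 30848

Result:
id | author | sold 
---+--------+------
8  | Orwell | 35308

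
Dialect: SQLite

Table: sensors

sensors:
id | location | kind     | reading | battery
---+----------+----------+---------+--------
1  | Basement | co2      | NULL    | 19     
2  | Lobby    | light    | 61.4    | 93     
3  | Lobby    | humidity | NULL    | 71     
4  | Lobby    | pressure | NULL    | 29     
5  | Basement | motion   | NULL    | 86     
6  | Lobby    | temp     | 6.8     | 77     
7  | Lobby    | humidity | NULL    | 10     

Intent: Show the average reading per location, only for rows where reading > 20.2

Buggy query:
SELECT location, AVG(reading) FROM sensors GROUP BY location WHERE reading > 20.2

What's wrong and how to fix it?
Bug: WHERE cannot follow GROUP BY

Fix: Place WHERE between FROM and GROUP BY

Corrected query:
SELECT location, AVG(reading) FROM sensors WHERE reading > 20.2 GROUP BY location

Result:
location | AVG(reading)
---------+-------------
Lobby    | 61.4        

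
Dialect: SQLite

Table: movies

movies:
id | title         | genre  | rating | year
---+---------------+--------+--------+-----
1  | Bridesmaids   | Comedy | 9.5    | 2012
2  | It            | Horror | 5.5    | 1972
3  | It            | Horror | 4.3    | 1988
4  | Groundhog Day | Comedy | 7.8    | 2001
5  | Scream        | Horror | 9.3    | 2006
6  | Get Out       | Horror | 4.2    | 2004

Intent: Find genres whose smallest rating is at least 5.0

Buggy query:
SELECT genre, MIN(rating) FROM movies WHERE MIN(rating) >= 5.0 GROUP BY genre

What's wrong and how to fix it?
Bug: Aggregates like MIN are computed per group after WHERE runs

Fix: Replace WHERE with HAVING after the GROUP BY

Corrected query:
SELECT genre, MIN(rating) FROM movies GROUP BY genre HAVING MIN(rating) >= 5.0

Result:
genre  | MIN(rating)
-------+------------
Comedy | 7.8        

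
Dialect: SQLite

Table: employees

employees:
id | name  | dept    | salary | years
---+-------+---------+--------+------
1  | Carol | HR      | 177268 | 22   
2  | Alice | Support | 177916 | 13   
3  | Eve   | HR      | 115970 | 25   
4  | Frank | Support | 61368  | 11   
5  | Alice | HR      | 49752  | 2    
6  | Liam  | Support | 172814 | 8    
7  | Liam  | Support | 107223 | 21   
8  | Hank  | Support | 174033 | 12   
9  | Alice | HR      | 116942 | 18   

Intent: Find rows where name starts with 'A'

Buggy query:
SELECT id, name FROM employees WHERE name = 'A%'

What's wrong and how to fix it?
Bug: '=' compares the literal string including the % character; pattern matching needs LIKE

Fix: Use LIKE for wildcard pattern matching

Corrected query:
SELECT id, name FROM employees WHERE name LIKE 'A%'

Result:
id | name 
---+------
2  | Alice
5  | Alice
9  | Alice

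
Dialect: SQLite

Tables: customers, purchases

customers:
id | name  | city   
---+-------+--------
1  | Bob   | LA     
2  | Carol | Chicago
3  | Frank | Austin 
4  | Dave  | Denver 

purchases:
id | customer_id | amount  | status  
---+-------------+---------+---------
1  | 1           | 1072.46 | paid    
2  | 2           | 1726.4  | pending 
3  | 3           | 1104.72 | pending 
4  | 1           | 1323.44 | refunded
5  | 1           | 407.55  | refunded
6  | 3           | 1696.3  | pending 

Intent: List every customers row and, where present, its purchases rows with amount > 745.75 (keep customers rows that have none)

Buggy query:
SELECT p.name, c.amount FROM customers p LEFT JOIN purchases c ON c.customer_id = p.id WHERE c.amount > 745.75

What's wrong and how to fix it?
Bug: A WHERE condition on the right-hand table after LEFT JOIN drops unmatched parents

Fix: Move the right-table condition into the ON clause so unmatched parents are kept

Corrected query:
SELECT p.name, c.amount FROM customers p LEFT JOIN purchases c ON c.customer_id = p.id AND c.amount > 745.75

Result:
name  | amount 
------+--------
Bob   | 1072.46
Bob   | 1323.44
Carol | 1726.4 
Frank | 1104.72
Frank | 1696.3 
Dave  | NULL   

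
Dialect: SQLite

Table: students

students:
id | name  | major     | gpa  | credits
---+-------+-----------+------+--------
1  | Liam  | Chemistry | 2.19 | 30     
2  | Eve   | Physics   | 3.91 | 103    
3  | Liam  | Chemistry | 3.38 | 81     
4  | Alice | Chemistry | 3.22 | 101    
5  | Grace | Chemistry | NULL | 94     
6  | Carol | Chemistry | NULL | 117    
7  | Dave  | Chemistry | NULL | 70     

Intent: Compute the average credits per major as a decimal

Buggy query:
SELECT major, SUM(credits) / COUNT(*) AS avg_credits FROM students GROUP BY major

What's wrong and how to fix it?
Bug: SUM(credits) and COUNT(*) are both integers; the division truncates the fractional part

Fix: Cast one side to REAL so the division keeps the fractional part

Corrected query:
SELECT major, SUM(credits) * 1.0 / COUNT(*) AS avg_credits FROM students GROUP BY major

Result:
major     | avg_credits
----------+------------
Chemistry | 82.166667  
Physics   | 103        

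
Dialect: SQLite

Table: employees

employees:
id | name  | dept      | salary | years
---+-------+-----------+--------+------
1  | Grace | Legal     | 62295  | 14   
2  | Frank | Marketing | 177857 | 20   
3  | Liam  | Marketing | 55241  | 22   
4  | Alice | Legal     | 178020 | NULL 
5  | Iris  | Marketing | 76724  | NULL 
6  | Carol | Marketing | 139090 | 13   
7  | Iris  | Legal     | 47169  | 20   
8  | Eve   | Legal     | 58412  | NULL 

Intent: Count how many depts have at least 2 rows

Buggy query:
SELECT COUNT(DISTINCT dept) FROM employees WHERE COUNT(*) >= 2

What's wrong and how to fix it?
Bug: COUNT(*) cannot appear in WHERE; the per-group count doesn't exist yet

Fix: Group first with HAVING COUNT(*) >= 2, then COUNT the resulting groups

Corrected query:
SELECT COUNT(*) FROM (SELECT dept FROM employees GROUP BY dept HAVING COUNT(*) >= 2)

Result:
COUNT(*)
--------
2       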